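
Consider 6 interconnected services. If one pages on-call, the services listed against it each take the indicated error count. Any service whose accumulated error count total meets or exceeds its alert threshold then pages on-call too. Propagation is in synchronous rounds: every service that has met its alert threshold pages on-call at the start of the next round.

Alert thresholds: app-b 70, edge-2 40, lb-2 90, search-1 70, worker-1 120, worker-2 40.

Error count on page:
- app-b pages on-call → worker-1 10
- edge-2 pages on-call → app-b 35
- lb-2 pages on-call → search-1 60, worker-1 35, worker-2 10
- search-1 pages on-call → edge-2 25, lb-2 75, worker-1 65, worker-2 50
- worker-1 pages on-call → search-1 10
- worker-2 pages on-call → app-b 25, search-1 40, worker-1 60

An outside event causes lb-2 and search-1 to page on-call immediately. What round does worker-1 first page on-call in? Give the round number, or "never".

Round 1 — lb-2, search-1 page on-call (initial).
  edge-2: +25 → 25 < 40
  worker-1: +35+65 → 100 < 120
  worker-2: +10+50 → 60 ≥ 40
Round 2 — worker-2 pages on-call.
  app-b: +25 → 25 < 70
  worker-1: +60 → 160 ≥ 120
Round 3 — worker-1 pages on-call.
No further pages.

3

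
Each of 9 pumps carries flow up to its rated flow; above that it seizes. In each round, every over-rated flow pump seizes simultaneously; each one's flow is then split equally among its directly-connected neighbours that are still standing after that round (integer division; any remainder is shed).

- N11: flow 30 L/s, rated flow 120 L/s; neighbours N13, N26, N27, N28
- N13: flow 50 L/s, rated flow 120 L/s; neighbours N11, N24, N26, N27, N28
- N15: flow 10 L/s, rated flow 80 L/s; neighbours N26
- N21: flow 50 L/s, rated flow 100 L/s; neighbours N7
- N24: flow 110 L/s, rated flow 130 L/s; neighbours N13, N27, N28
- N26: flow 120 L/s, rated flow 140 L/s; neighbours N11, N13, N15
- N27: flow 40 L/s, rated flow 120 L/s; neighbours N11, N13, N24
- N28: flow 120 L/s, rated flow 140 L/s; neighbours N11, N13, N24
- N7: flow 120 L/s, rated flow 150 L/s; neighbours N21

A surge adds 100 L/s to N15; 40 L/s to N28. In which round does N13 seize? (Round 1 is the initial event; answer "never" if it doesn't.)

Round 1 — N15 at 110 > 80; N28 at 160 > 140. N15, N28 seize.
  N15 sheds 110 L/s to N26: 110 each.
    N26: 120+110 = 230 > 140
  N28 sheds 160 L/s to N11, N13, N24: 53 each (1 lost).
    N11: 30+53 = 83 ≤ 120
    N13: 50+53 = 103 ≤ 120
    N24: 110+53 = 163 > 130
Round 2 — N24, N26 seize.
  N24 sheds 163 L/s to N13, N27: 81 each (1 lost).
    N13: 103+81 = 184 > 120
    N27: 40+81 = 121 > 120
  N26 sheds 230 L/s to N11, N13: 115 each.
    N11: 83+115 = 198 > 120
    N13: 184+115 = 299 > 120
Round 3 — N11, N13, N27 seize.
  N11 sheds 198 L/s: no online neighbours, lost.
  N13 sheds 299 L/s: no online neighbours, lost.
  N27 sheds 121 L/s: no online neighbours, lost.
No further seizures.

3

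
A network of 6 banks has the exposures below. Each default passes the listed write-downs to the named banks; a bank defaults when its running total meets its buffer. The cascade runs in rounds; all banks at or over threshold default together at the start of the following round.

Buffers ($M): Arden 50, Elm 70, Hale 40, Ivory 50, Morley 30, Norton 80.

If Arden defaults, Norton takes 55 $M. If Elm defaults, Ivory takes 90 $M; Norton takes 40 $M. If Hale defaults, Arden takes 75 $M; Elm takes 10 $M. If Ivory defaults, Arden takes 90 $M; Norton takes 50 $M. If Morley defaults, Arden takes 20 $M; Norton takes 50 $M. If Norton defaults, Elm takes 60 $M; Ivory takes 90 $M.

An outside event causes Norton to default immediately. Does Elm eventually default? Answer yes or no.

no

Round 1 — Norton defaults (initial).
  Elm: +60 → 60 < 70
  Ivory: +90 → 90 ≥ 50
Round 2 — Ivory defaults.
  Arden: +90 → 90 ≥ 50
Round 3 — Arden defaults.
No further defaults.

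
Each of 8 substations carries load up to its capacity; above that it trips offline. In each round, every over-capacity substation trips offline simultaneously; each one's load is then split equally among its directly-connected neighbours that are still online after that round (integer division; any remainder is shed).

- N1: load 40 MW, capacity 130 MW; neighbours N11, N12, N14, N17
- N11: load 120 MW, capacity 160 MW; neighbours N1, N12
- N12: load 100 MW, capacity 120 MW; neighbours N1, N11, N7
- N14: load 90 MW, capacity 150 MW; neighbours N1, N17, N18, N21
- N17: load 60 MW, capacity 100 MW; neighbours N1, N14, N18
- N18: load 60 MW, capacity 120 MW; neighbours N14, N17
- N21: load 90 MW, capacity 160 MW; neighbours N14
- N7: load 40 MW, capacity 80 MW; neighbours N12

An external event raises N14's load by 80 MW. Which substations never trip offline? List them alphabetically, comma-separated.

N21

Round 1 — N14 at 170 > 150. N14 trips offline.
  N14 sheds 170 MW to N1, N17, N18, N21: 42 each (2 lost).
    N1: 40+42 = 82 ≤ 130
    N17: 60+42 = 102 > 100
    N18: 60+42 = 102 ≤ 120
    N21: 90+42 = 132 ≤ 160
Round 2 — N17 trips offline.
  N17 sheds 102 MW to N1, N18: 51 each.
    N1: 82+51 = 133 > 130
    N18: 102+51 = 153 > 120
Round 3 — N1, N18 trip offline.
  N1 sheds 133 MW to N11, N12: 66 each (1 lost).
    N11: 120+66 = 186 > 160
    N12: 100+66 = 166 > 120
  N18 sheds 153 MW: no online neighbours, lost.
Round 4 — N11, N12 trip offline.
  N11 sheds 186 MW: no online neighbours, lost.
  N12 sheds 166 MW to N7: 166 each.
    N7: 40+166 = 206 > 80
Round 5 — N7 trips offline.
  N7 sheds 206 MW: no online neighbours, lost.
No further trips.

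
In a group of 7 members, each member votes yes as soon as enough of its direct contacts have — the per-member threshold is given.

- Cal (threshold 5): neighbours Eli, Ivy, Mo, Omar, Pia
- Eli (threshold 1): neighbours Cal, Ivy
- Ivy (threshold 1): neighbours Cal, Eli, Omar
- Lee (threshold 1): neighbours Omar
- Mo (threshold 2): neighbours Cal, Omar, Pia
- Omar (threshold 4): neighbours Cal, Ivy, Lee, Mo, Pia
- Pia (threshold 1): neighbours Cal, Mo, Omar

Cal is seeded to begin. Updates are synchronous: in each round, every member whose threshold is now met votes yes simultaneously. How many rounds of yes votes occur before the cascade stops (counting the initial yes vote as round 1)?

Round 1 — Cal votes yes (initial).
Round 2 — checking thresholds:
  Eli: 1 of 2 neighbours ≥ 1, votes yes.
  Ivy: 1 of 3 neighbours ≥ 1, votes yes.
  Mo: 1 of 3 neighbours < 2, holds.
  Omar: 1 of 5 neighbours < 4, holds.
  Pia: 1 of 3 neighbours ≥ 1, votes yes.
Round 3 — checking thresholds:
  Mo: 2 of 3 neighbours ≥ 2, votes yes.
  Omar: 3 of 5 neighbours < 4, holds.
Round 4 — checking thresholds:
  Omar: 4 of 5 neighbours ≥ 4, votes yes.
Round 5 — checking thresholds:
  Lee: 1 of 1 neighbours ≥ 1, votes yes.
Round 6 — no new yes votes; cascade stops.

5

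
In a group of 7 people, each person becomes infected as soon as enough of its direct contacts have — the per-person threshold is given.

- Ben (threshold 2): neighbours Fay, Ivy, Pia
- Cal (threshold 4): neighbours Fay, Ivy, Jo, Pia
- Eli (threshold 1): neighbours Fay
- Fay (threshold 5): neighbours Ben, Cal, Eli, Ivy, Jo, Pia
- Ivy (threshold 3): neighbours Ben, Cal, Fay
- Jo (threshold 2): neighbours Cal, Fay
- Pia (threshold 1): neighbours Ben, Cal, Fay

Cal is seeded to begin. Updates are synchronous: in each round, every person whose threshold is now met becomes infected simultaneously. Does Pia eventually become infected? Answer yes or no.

Round 1 — Cal becomes infected (initial).
Round 2 — checking thresholds:
  Fay: 1 of 6 neighbours < 5, holds.
  Ivy: 1 of 3 neighbours < 3, holds.
  Jo: 1 of 2 neighbours < 2, holds.
  Pia: 1 of 3 neighbours ≥ 1, becomes infected.
Round 3 — no new infections; cascade stops.

yes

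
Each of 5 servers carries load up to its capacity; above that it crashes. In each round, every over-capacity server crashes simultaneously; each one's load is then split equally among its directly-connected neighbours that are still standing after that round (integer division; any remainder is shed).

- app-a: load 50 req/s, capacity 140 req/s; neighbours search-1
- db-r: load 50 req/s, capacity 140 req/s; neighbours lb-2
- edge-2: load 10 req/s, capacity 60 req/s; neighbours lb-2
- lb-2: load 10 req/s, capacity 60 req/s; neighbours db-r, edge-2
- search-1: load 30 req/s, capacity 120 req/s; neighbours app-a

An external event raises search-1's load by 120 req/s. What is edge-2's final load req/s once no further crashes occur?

Round 1 — search-1 at 150 > 120. search-1 crashes.
  search-1 sheds 150 req/s to app-a: 150 each.
    app-a: 50+150 = 200 > 140
Round 2 — app-a crashes.
  app-a sheds 200 req/s: no online neighbours, lost.
No further crashes.

10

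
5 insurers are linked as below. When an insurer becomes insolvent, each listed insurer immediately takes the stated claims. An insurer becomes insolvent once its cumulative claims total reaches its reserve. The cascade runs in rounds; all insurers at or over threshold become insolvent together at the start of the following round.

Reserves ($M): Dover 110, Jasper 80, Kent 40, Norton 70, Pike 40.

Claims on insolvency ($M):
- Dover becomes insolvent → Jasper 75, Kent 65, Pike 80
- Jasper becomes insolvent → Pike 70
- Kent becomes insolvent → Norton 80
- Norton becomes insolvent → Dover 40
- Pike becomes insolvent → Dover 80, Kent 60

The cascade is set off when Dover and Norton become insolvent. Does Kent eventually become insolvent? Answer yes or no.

yes

Round 1 — Dover, Norton become insolvent (initial).
  Jasper: +75 → 75 < 80
  Kent: +65 → 65 ≥ 40
  Pike: +80 → 80 ≥ 40
Round 2 — Kent, Pike become insolvent.
No further insolvencies.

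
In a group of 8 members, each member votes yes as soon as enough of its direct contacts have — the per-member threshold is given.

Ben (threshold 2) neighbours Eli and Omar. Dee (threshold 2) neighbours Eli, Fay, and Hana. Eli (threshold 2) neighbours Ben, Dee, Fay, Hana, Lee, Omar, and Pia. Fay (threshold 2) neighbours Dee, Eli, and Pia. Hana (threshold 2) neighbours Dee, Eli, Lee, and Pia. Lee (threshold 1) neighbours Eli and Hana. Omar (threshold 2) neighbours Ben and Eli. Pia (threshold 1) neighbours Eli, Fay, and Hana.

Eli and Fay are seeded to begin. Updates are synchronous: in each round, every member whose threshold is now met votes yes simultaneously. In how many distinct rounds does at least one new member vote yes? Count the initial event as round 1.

Round 1 — Eli, Fay vote yes (initial).
Round 2 — checking thresholds:
  Ben: 1 of 2 neighbours < 2, holds.
  Dee: 2 of 3 neighbours ≥ 2, votes yes.
  Hana: 1 of 4 neighbours < 2, holds.
  Lee: 1 of 2 neighbours ≥ 1, votes yes.
  Omar: 1 of 2 neighbours < 2, holds.
  Pia: 2 of 3 neighbours ≥ 1, votes yes.
Round 3 — checking thresholds:
  Ben: 1 of 2 neighbours < 2, holds.
  Hana: 4 of 4 neighbours ≥ 2, votes yes.
  Omar: 1 of 2 neighbours < 2, holds.
Round 4 — no new yes votes; cascade stops.

3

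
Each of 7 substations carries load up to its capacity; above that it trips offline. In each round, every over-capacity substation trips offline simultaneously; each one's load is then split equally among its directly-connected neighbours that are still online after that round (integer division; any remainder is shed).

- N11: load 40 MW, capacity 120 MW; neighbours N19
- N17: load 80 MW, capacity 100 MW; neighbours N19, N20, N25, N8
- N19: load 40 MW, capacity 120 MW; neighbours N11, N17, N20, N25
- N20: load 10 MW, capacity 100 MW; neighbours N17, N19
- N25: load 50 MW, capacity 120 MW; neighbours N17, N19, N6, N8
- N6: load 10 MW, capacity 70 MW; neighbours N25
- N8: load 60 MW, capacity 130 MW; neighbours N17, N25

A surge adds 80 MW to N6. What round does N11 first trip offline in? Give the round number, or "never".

never

Round 1 — N6 at 90 > 70. N6 trips offline.
  N6 sheds 90 MW to N25: 90 each.
    N25: 50+90 = 140 > 120
Round 2 — N25 trips offline.
  N25 sheds 140 MW to N17, N19, N8: 46 each (2 lost).
    N17: 80+46 = 126 > 100
    N19: 40+46 = 86 ≤ 120
    N8: 60+46 = 106 ≤ 130
Round 3 — N17 trips offline.
  N17 sheds 126 MW to N19, N20, N8: 42 each.
    N19: 86+42 = 128 > 120
    N20: 10+42 = 52 ≤ 100
    N8: 106+42 = 148 > 130
Round 4 — N19, N8 trip offline.
  N19 sheds 128 MW to N11, N20: 64 each.
    N11: 40+64 = 104 ≤ 120
    N20: 52+64 = 116 > 100
  N8 sheds 148 MW: no online neighbours, lost.
Round 5 — N20 trips offline.
  N20 sheds 116 MW: no online neighbours, lost.
No further trips.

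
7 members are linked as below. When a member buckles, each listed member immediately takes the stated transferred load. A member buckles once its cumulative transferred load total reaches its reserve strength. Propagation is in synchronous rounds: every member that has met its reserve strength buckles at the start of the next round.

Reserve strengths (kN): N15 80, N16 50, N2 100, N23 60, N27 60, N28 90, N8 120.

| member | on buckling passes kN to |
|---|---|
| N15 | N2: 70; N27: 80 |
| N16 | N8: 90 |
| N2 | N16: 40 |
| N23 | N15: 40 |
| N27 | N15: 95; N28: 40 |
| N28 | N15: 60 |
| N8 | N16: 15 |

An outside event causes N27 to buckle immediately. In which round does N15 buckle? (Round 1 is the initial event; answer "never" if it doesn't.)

2

Round 1 — N27 buckles (initial).
  N15: +95 → 95 ≥ 80
  N28: +40 → 40 < 90
Round 2 — N15 buckles.
  N2: +70 → 70 < 100
No further bucklings.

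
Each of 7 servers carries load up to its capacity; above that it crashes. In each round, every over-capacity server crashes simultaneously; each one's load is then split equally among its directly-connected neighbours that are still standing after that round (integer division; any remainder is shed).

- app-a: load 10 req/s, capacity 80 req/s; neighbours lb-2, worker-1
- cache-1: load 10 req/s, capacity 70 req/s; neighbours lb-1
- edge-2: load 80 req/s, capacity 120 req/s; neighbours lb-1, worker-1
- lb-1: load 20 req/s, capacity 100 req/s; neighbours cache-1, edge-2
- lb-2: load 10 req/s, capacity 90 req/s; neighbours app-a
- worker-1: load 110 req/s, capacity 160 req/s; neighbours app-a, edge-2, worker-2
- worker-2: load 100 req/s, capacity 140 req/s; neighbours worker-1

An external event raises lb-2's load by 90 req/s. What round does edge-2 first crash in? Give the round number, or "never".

Round 1 — lb-2 at 100 > 90. lb-2 crashes.
  lb-2 sheds 100 req/s to app-a: 100 each.
    app-a: 10+100 = 110 > 80
Round 2 — app-a crashes.
  app-a sheds 110 req/s to worker-1: 110 each.
    worker-1: 110+110 = 220 > 160
Round 3 — worker-1 crashes.
  worker-1 sheds 220 req/s to edge-2, worker-2: 110 each.
    edge-2: 80+110 = 190 > 120
    worker-2: 100+110 = 210 > 140
Round 4 — edge-2, worker-2 crash.
  edge-2 sheds 190 req/s to lb-1: 190 each.
    lb-1: 20+190 = 210 > 100
  worker-2 sheds 210 req/s: no online neighbours, lost.
Round 5 — lb-1 crashes.
  lb-1 sheds 210 req/s to cache-1: 210 each.
    cache-1: 10+210 = 220 > 70
Round 6 — cache-1 crashes.
  cache-1 sheds 220 req/s: no online neighbours, lost.
No further crashes.

4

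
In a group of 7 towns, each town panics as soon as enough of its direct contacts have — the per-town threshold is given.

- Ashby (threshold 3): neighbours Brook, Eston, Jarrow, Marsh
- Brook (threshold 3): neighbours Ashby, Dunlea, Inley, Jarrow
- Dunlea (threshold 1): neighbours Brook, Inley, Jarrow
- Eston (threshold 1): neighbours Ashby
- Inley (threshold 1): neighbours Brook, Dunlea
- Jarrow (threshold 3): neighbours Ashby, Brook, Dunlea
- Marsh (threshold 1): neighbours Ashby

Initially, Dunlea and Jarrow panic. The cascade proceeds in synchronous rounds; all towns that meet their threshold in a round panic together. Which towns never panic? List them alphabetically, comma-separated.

Round 1 — Dunlea, Jarrow panic (initial).
Round 2 — checking thresholds:
  Ashby: 1 of 4 neighbours < 3, below threshold.
  Brook: 2 of 4 neighbours < 3, below threshold.
  Inley: 1 of 2 neighbours ≥ 1, panics.
Round 3 — checking thresholds:
  Ashby: 1 of 4 neighbours < 3, below threshold.
  Brook: 3 of 4 neighbours ≥ 3, panics.
Round 4 — no new panics; cascade stops.

Ashby, Eston, Marsh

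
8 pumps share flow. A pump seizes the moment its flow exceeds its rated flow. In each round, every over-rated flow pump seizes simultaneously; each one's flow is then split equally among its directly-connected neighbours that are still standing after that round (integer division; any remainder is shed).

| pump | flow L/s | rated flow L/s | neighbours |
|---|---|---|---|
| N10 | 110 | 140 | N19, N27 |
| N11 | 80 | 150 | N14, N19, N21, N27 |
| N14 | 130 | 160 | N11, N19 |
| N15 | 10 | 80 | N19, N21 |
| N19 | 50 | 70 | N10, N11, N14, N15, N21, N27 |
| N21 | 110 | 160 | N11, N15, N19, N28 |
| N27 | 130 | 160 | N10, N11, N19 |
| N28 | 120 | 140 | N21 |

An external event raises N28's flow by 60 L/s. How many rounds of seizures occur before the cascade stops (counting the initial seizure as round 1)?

Round 1 — N28 at 180 > 140. N28 seizes.
  N28 sheds 180 L/s to N21: 180 each.
    N21: 110+180 = 290 > 160
Round 2 — N21 seizes.
  N21 sheds 290 L/s to N11, N15, N19: 96 each (2 lost).
    N11: 80+96 = 176 > 150
    N15: 10+96 = 106 > 80
    N19: 50+96 = 146 > 70
Round 3 — N11, N15, N19 seize.
  N11 sheds 176 L/s to N14, N27: 88 each.
    N14: 130+88 = 218 > 160
    N27: 130+88 = 218 > 160
  N15 sheds 106 L/s: no online neighbours, lost.
  N19 sheds 146 L/s to N10, N14, N27: 48 each (2 lost).
    N10: 110+48 = 158 > 140
    N14: 218+48 = 266 > 160
    N27: 218+48 = 266 > 160
Round 4 — N10, N14, N27 seize.
  N10 sheds 158 L/s: no online neighbours, lost.
  N14 sheds 266 L/s: no online neighbours, lost.
  N27 sheds 266 L/s: no online neighbours, lost.
No further seizures.

4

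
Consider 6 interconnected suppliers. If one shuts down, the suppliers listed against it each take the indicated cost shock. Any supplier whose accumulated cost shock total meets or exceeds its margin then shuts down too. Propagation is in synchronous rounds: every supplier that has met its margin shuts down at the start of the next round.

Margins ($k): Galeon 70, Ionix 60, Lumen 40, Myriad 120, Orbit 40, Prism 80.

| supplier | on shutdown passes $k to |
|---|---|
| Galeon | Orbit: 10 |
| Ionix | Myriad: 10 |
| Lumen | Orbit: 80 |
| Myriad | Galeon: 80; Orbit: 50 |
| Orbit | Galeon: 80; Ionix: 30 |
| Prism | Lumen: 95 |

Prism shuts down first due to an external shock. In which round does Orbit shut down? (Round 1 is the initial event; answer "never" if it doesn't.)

3

Round 1 — Prism shuts down (initial).
  Lumen: +95 → 95 ≥ 40
Round 2 — Lumen shuts down.
  Orbit: +80 → 80 ≥ 40
Round 3 — Orbit shuts down.
  Galeon: +80 → 80 ≥ 70
  Ionix: +30 → 30 < 60
Round 4 — Galeon shuts down.
No further shutdowns.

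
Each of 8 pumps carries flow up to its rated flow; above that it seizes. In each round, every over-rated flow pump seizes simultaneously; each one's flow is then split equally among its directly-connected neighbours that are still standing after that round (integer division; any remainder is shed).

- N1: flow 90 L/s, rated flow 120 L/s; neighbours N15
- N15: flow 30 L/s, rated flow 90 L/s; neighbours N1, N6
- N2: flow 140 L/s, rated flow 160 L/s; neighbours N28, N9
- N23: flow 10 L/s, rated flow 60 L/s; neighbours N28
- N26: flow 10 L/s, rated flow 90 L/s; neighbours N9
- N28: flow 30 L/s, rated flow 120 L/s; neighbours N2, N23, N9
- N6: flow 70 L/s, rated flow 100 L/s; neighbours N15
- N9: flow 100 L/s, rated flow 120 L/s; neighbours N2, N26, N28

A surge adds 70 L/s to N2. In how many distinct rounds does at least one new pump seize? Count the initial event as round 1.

3

Round 1 — N2 at 210 > 160. N2 seizes.
  N2 sheds 210 L/s to N28, N9: 105 each.
    N28: 30+105 = 135 > 120
    N9: 100+105 = 205 > 120
Round 2 — N28, N9 seize.
  N28 sheds 135 L/s to N23: 135 each.
    N23: 10+135 = 145 > 60
  N9 sheds 205 L/s to N26: 205 each.
    N26: 10+205 = 215 > 90
Round 3 — N23, N26 seize.
  N23 sheds 145 L/s: no online neighbours, lost.
  N26 sheds 215 L/s: no online neighbours, lost.
No further seizures.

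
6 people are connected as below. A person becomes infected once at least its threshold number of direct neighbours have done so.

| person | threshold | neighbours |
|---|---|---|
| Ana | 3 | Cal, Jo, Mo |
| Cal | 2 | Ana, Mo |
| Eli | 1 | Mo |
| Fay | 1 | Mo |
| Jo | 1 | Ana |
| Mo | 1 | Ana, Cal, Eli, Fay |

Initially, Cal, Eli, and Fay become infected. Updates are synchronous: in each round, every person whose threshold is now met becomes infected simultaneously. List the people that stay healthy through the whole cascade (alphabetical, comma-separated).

Round 1 — Cal, Eli, Fay become infected (initial).
Round 2 — checking thresholds:
  Ana: 1 of 3 neighbours < 3, holds.
  Mo: 3 of 4 neighbours ≥ 1, becomes infected.
Round 3 — no new infections; cascade stops.

Ana, Jo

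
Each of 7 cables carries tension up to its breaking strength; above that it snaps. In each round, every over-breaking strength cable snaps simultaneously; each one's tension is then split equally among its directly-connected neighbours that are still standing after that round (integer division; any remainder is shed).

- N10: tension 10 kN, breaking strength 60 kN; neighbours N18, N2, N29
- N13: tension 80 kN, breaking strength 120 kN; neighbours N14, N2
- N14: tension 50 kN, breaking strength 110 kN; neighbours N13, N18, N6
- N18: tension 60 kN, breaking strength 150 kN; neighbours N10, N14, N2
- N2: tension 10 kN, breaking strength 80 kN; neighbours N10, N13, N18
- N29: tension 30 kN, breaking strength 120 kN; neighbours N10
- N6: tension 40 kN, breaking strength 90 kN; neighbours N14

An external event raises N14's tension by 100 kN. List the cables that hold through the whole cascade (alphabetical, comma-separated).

N29, N6

Round 1 — N14 at 150 > 110. N14 snaps.
  N14 sheds 150 kN to N13, N18, N6: 50 each.
    N13: 80+50 = 130 > 120
    N18: 60+50 = 110 ≤ 150
    N6: 40+50 = 90 ≤ 90
Round 2 — N13 snaps.
  N13 sheds 130 kN to N2: 130 each.
    N2: 10+130 = 140 > 80
Round 3 — N2 snaps.
  N2 sheds 140 kN to N10, N18: 70 each.
    N10: 10+70 = 80 > 60
    N18: 110+70 = 180 > 150
Round 4 — N10, N18 snap.
  N10 sheds 80 kN to N29: 80 each.
    N29: 30+80 = 110 ≤ 120
  N18 sheds 180 kN: no online neighbours, lost.
No further breaks.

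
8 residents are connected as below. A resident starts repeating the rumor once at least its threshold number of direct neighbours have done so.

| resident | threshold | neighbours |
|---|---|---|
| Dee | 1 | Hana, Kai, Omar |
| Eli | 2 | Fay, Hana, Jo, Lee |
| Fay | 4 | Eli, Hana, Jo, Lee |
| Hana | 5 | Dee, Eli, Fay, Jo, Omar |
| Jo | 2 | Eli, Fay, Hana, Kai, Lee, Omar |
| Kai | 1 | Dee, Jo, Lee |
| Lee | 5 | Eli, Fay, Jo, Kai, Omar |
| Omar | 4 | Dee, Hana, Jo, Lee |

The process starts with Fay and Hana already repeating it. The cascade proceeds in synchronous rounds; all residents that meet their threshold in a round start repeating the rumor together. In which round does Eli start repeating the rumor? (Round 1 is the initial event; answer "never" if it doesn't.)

Round 1 — Fay, Hana start repeating the rumor (initial).
Round 2 — checking thresholds:
  Dee: 1 of 3 neighbours ≥ 1, starts repeating the rumor.
  Eli: 2 of 4 neighbours ≥ 2, starts repeating the rumor.
  Jo: 2 of 6 neighbours ≥ 2, starts repeating the rumor.
  Lee: 1 of 5 neighbours < 5, below threshold.
  Omar: 1 of 4 neighbours < 4, below threshold.
Round 3 — checking thresholds:
  Kai: 2 of 3 neighbours ≥ 1, starts repeating the rumor.
  Lee: 3 of 5 neighbours < 5, below threshold.
  Omar: 3 of 4 neighbours < 4, below threshold.
Round 4 — no new spreads; cascade stops.

2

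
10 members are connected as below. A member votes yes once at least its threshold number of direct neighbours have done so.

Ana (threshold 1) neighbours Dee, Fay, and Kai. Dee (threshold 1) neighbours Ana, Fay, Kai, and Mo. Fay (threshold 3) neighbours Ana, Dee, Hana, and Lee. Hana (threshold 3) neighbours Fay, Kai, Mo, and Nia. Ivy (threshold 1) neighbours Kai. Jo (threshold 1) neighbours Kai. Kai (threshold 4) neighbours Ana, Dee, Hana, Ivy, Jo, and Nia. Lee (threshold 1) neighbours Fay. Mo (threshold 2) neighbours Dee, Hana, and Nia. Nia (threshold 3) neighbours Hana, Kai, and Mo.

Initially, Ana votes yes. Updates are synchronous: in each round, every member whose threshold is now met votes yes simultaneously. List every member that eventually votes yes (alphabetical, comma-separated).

Ana, Dee

Round 1 — Ana votes yes (initial).
Round 2 — checking thresholds:
  Dee: 1 of 4 neighbours ≥ 1, votes yes.
  Fay: 1 of 4 neighbours < 3, below threshold.
  Kai: 1 of 6 neighbours < 4, below threshold.
Round 3 — no new yes votes; cascade stops.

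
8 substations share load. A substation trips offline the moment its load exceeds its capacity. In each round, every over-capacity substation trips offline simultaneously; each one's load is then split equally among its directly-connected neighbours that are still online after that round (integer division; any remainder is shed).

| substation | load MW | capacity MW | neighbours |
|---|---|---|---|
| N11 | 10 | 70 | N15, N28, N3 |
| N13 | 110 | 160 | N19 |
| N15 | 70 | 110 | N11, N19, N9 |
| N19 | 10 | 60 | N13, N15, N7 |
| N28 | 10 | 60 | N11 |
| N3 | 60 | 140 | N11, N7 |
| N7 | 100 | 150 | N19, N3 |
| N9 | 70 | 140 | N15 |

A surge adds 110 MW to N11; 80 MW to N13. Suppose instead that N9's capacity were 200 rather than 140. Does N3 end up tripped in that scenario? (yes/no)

With N9's capacity at 200:
Round 1 — N11 at 120 > 70; N13 at 190 > 160. N11, N13 trip offline.
  N11 sheds 120 MW to N15, N28, N3: 40 each.
    N15: 70+40 = 110 ≤ 110
    N28: 10+40 = 50 ≤ 60
    N3: 60+40 = 100 ≤ 140
  N13 sheds 190 MW to N19: 190 each.
    N19: 10+190 = 200 > 60
Round 2 — N19 trips offline.
  N19 sheds 200 MW to N15, N7: 100 each.
    N15: 110+100 = 210 > 110
    N7: 100+100 = 200 > 150
Round 3 — N15, N7 trip offline.
  N15 sheds 210 MW to N9: 210 each.
    N9: 70+210 = 280 > 200
  N7 sheds 200 MW to N3: 200 each.
    N3: 100+200 = 300 > 140
Round 4 — N3, N9 trip offline.
  N3 sheds 300 MW: no online neighbours, lost.
  N9 sheds 280 MW: no online neighbours, lost.
No further trips.

yes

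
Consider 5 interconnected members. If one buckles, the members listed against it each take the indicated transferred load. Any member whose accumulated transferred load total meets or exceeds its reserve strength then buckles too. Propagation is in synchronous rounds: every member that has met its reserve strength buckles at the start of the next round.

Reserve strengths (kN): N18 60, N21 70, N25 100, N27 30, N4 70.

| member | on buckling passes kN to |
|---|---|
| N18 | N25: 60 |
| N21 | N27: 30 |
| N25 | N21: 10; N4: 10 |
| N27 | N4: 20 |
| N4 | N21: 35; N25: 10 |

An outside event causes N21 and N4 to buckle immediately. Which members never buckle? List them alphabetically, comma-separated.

N18, N25

Round 1 — N21, N4 buckle (initial).
  N25: +10 → 10 < 100
  N27: +30 → 30 ≥ 30
Round 2 — N27 buckles.
No further bucklings.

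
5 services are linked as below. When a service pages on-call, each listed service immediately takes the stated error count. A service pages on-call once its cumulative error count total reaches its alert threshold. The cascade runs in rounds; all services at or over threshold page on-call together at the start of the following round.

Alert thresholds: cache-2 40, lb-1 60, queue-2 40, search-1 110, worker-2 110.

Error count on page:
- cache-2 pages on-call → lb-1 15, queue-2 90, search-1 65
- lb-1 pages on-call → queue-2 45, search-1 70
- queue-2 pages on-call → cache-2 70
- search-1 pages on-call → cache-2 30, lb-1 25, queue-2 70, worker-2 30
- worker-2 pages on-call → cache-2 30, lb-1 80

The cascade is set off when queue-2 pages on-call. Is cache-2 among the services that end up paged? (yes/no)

Round 1 — queue-2 pages on-call (initial).
  cache-2: +70 → 70 ≥ 40
Round 2 — cache-2 pages on-call.
  lb-1: +15 → 15 < 60
  search-1: +65 → 65 < 110
No further pages.

yes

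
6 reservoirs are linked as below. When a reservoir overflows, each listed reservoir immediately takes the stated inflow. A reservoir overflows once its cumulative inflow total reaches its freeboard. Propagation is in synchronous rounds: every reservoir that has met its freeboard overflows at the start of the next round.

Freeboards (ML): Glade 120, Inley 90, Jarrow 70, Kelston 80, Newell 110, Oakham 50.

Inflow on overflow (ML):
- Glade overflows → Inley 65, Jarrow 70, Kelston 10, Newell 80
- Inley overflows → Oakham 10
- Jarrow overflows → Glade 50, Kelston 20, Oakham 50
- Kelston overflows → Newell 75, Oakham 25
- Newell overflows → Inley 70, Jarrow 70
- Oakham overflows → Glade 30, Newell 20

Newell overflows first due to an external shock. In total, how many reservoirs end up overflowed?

3

Round 1 — Newell overflows (initial).
  Inley: +70 → 70 < 90
  Jarrow: +70 → 70 ≥ 70
Round 2 — Jarrow overflows.
  Glade: +50 → 50 < 120
  Kelston: +20 → 20 < 80
  Oakham: +50 → 50 ≥ 50
Round 3 — Oakham overflows.
  Glade: +30 → 80 < 120
No further overflows.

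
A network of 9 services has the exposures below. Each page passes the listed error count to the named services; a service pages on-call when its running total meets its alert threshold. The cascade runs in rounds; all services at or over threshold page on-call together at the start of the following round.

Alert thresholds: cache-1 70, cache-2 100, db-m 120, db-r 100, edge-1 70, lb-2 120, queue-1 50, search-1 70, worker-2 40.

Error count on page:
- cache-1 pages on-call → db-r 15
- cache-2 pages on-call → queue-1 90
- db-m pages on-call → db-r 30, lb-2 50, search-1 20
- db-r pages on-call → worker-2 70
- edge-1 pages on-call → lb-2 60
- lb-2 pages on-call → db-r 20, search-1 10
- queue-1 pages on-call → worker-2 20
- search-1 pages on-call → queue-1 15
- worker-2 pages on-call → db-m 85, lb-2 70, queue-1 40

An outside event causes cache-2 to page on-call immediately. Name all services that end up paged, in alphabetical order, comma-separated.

Round 1 — cache-2 pages on-call (initial).
  queue-1: +90 → 90 ≥ 50
Round 2 — queue-1 pages on-call.
  worker-2: +20 → 20 < 40
No further pages.

cache-2, queue-1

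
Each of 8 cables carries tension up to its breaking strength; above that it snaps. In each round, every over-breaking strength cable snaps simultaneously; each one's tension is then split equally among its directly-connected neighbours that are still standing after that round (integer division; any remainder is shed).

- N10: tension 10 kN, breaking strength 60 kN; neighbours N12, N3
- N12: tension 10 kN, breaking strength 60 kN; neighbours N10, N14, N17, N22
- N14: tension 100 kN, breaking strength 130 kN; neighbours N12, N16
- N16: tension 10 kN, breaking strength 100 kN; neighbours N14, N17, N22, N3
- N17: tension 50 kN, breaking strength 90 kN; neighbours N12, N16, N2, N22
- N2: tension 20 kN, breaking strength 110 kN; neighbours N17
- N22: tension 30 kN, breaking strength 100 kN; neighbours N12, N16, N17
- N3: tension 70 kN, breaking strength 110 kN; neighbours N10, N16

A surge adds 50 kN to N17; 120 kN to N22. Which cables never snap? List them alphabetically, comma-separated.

N2

Round 1 — N17 at 100 > 90; N22 at 150 > 100. N17, N22 snap.
  N17 sheds 100 kN to N12, N16, N2: 33 each (1 lost).
    N12: 10+33 = 43 ≤ 60
    N16: 10+33 = 43 ≤ 100
    N2: 20+33 = 53 ≤ 110
  N22 sheds 150 kN to N12, N16: 75 each.
    N12: 43+75 = 118 > 60
    N16: 43+75 = 118 > 100
Round 2 — N12, N16 snap.
  N12 sheds 118 kN to N10, N14: 59 each.
    N10: 10+59 = 69 > 60
    N14: 100+59 = 159 > 130
  N16 sheds 118 kN to N14, N3: 59 each.
    N14: 159+59 = 218 > 130
    N3: 70+59 = 129 > 110
Round 3 — N10, N14, N3 snap.
  N10 sheds 69 kN: no online neighbours, lost.
  N14 sheds 218 kN: no online neighbours, lost.
  N3 sheds 129 kN: no online neighbours, lost.
No further breaks.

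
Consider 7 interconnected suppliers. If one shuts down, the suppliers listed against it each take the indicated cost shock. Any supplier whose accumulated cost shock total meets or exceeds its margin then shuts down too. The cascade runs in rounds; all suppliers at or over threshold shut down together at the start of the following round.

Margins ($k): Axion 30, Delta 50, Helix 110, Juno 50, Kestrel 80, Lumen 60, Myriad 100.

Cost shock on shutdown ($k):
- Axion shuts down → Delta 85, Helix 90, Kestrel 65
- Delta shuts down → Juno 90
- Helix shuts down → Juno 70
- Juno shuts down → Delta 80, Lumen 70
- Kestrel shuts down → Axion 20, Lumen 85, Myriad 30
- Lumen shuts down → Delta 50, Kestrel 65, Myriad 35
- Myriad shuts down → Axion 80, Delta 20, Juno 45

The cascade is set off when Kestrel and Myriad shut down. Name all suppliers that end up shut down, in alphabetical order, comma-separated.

Round 1 — Kestrel, Myriad shut down (initial).
  Axion: +20+80 → 100 ≥ 30
  Delta: +20 → 20 < 50
  Juno: +45 → 45 < 50
  Lumen: +85 → 85 ≥ 60
Round 2 — Axion, Lumen shut down.
  Delta: +85+50 → 155 ≥ 50
  Helix: +90 → 90 < 110
Round 3 — Delta shuts down.
  Juno: +90 → 135 ≥ 50
Round 4 — Juno shuts down.
No further shutdowns.

Axion, Delta, Juno, Kestrel, Lumen, Myriad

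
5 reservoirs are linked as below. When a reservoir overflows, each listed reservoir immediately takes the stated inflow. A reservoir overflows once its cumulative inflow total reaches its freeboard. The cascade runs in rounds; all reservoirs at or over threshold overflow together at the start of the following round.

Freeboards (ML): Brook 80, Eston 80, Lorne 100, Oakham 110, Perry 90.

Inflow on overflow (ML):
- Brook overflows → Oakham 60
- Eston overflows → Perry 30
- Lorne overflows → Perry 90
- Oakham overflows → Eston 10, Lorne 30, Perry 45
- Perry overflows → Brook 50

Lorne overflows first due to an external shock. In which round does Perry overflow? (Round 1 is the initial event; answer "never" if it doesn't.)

Round 1 — Lorne overflows (initial).
  Perry: +90 → 90 ≥ 90
Round 2 — Perry overflows.
  Brook: +50 → 50 < 80
No further overflows.

2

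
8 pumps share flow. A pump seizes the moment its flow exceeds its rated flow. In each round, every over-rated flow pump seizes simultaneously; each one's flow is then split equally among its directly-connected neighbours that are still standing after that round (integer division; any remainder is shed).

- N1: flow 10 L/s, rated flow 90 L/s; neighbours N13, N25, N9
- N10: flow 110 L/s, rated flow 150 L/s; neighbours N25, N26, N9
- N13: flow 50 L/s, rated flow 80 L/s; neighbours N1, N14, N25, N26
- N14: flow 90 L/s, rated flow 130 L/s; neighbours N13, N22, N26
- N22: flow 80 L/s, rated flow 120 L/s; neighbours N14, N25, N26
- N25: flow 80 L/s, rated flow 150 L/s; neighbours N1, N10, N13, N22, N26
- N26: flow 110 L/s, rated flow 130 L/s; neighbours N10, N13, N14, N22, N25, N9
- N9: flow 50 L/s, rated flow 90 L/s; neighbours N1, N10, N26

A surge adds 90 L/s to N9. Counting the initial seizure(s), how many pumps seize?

8

Round 1 — N9 at 140 > 90. N9 seizes.
  N9 sheds 140 L/s to N1, N10, N26: 46 each (2 lost).
    N1: 10+46 = 56 ≤ 90
    N10: 110+46 = 156 > 150
    N26: 110+46 = 156 > 130
Round 2 — N10, N26 seize.
  N10 sheds 156 L/s to N25: 156 each.
    N25: 80+156 = 236 > 150
  N26 sheds 156 L/s to N13, N14, N22, N25: 39 each.
    N13: 50+39 = 89 > 80
    N14: 90+39 = 129 ≤ 130
    N22: 80+39 = 119 ≤ 120
    N25: 236+39 = 275 > 150
Round 3 — N13, N25 seize.
  N13 sheds 89 L/s to N1, N14: 44 each (1 lost).
    N1: 56+44 = 100 > 90
    N14: 129+44 = 173 > 130
  N25 sheds 275 L/s to N1, N22: 137 each (1 lost).
    N1: 100+137 = 237 > 90
    N22: 119+137 = 256 > 120
Round 4 — N1, N14, N22 seize.
  N1 sheds 237 L/s: no online neighbours, lost.
  N14 sheds 173 L/s: no online neighbours, lost.
  N22 sheds 256 L/s: no online neighbours, lost.
No further seizures.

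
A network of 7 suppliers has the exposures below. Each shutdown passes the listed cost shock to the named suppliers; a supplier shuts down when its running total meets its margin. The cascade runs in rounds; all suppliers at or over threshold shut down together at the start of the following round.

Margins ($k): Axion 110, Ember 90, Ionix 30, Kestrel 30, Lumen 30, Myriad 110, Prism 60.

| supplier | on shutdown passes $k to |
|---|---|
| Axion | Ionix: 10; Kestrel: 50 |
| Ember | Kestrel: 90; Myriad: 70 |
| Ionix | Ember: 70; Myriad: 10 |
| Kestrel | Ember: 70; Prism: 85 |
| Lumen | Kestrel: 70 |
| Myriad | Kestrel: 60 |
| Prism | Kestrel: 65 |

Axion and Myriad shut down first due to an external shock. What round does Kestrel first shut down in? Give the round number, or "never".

Round 1 — Axion, Myriad shut down (initial).
  Ionix: +10 → 10 < 30
  Kestrel: +50+60 → 110 ≥ 30
Round 2 — Kestrel shuts down.
  Ember: +70 → 70 < 90
  Prism: +85 → 85 ≥ 60
Round 3 — Prism shuts down.
No further shutdowns.

2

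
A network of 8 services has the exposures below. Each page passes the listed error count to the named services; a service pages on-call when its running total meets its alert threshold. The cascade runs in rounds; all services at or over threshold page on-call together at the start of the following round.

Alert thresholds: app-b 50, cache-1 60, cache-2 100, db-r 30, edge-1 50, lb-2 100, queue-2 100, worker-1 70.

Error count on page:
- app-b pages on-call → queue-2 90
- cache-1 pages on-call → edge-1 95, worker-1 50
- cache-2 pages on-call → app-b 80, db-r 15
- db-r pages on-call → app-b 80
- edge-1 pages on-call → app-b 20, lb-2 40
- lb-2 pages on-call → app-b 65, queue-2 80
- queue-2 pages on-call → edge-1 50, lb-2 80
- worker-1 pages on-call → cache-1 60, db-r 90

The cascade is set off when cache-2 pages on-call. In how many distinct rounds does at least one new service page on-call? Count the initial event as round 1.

Round 1 — cache-2 pages on-call (initial).
  app-b: +80 → 80 ≥ 50
  db-r: +15 → 15 < 30
Round 2 — app-b pages on-call.
  queue-2: +90 → 90 < 100
No further pages.

2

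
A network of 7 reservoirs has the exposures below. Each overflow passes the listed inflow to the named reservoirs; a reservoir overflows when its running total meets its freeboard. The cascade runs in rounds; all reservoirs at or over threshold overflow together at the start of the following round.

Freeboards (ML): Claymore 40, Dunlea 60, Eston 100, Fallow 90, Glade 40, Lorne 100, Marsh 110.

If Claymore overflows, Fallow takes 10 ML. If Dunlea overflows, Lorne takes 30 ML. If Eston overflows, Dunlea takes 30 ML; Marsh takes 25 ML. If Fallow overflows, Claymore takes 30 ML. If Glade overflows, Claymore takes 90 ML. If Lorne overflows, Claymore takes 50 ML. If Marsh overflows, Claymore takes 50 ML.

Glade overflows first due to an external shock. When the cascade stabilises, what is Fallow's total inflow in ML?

Round 1 — Glade overflows (initial).
  Claymore: +90 → 90 ≥ 40
Round 2 — Claymore overflows.
  Fallow: +10 → 10 < 90
No further overflows.

10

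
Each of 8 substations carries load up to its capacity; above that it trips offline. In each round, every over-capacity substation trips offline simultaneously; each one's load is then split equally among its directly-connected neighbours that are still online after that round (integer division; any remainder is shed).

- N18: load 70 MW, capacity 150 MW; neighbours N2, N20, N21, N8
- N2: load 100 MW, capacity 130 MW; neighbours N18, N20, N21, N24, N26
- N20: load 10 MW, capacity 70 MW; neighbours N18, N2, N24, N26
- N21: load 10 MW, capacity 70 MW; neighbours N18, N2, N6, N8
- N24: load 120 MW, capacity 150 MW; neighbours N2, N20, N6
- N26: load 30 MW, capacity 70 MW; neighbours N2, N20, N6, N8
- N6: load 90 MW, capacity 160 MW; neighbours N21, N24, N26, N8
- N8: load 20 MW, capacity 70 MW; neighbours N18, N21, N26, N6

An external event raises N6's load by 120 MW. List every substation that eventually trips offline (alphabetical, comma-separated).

Round 1 — N6 at 210 > 160. N6 trips offline.
  N6 sheds 210 MW to N21, N24, N26, N8: 52 each (2 lost).
    N21: 10+52 = 62 ≤ 70
    N24: 120+52 = 172 > 150
    N26: 30+52 = 82 > 70
    N8: 20+52 = 72 > 70
Round 2 — N24, N26, N8 trip offline.
  N24 sheds 172 MW to N2, N20: 86 each.
    N2: 100+86 = 186 > 130
    N20: 10+86 = 96 > 70
  N26 sheds 82 MW to N2, N20: 41 each.
    N2: 186+41 = 227 > 130
    N20: 96+41 = 137 > 70
  N8 sheds 72 MW to N18, N21: 36 each.
    N18: 70+36 = 106 ≤ 150
    N21: 62+36 = 98 > 70
Round 3 — N2, N20, N21 trip offline.
  N2 sheds 227 MW to N18: 227 each.
    N18: 106+227 = 333 > 150
  N20 sheds 137 MW to N18: 137 each.
    N18: 333+137 = 470 > 150
  N21 sheds 98 MW to N18: 98 each.
    N18: 470+98 = 568 > 150
Round 4 — N18 trips offline.
  N18 sheds 568 MW: no online neighbours, lost.
No further trips.

N18, N2, N20, N21, N24, N26, N6, N8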